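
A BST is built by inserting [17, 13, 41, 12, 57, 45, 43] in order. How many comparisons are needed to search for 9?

Search path for 9: 17 -> 13 -> 12
Found: False
Comparisons: 3


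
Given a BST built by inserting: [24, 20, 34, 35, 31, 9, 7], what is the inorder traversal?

Tree insertion order: [24, 20, 34, 35, 31, 9, 7]
Tree (level-order array): [24, 20, 34, 9, None, 31, 35, 7]
Inorder traversal: [7, 9, 20, 24, 31, 34, 35]


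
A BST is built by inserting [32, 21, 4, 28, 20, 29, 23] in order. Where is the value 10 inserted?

Starting tree (level order): [32, 21, None, 4, 28, None, 20, 23, 29]
Insertion path: 32 -> 21 -> 4 -> 20
Result: insert 10 as left child of 20
Final tree (level order): [32, 21, None, 4, 28, None, 20, 23, 29, 10]


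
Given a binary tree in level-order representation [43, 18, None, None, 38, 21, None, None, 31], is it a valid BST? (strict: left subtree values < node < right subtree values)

Level-order array: [43, 18, None, None, 38, 21, None, None, 31]
Validate using subtree bounds (lo, hi): at each node, require lo < value < hi,
then recurse left with hi=value and right with lo=value.
Preorder trace (stopping at first violation):
  at node 43 with bounds (-inf, +inf): OK
  at node 18 with bounds (-inf, 43): OK
  at node 38 with bounds (18, 43): OK
  at node 21 with bounds (18, 38): OK
  at node 31 with bounds (21, 38): OK
No violation found at any node.
Result: Valid BST


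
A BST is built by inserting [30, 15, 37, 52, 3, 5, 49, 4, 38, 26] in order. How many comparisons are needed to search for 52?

Search path for 52: 30 -> 37 -> 52
Found: True
Comparisons: 3


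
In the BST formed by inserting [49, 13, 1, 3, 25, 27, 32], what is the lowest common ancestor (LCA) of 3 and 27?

Tree insertion order: [49, 13, 1, 3, 25, 27, 32]
Tree (level-order array): [49, 13, None, 1, 25, None, 3, None, 27, None, None, None, 32]
In a BST, the LCA of p=3, q=27 is the first node v on the
root-to-leaf path with p <= v <= q (go left if both < v, right if both > v).
Walk from root:
  at 49: both 3 and 27 < 49, go left
  at 13: 3 <= 13 <= 27, this is the LCA
LCA = 13


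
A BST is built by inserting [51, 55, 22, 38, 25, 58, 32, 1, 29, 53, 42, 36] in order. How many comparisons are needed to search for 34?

Search path for 34: 51 -> 22 -> 38 -> 25 -> 32 -> 36
Found: False
Comparisons: 6


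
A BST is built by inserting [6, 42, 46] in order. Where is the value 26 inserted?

Starting tree (level order): [6, None, 42, None, 46]
Insertion path: 6 -> 42
Result: insert 26 as left child of 42
Final tree (level order): [6, None, 42, 26, 46]


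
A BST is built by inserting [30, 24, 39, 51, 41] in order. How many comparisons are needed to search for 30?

Search path for 30: 30
Found: True
Comparisons: 1


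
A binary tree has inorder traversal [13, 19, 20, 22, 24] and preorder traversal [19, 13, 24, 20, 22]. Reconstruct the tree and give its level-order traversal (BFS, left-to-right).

Inorder:  [13, 19, 20, 22, 24]
Preorder: [19, 13, 24, 20, 22]
Algorithm: preorder visits root first, so consume preorder in order;
for each root, split the current inorder slice at that value into
left-subtree inorder and right-subtree inorder, then recurse.
Recursive splits:
  root=19; inorder splits into left=[13], right=[20, 22, 24]
  root=13; inorder splits into left=[], right=[]
  root=24; inorder splits into left=[20, 22], right=[]
  root=20; inorder splits into left=[], right=[22]
  root=22; inorder splits into left=[], right=[]
Reconstructed level-order: [19, 13, 24, 20, 22]


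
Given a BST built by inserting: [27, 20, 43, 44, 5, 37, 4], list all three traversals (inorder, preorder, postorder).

Tree insertion order: [27, 20, 43, 44, 5, 37, 4]
Tree (level-order array): [27, 20, 43, 5, None, 37, 44, 4]
Inorder (L, root, R): [4, 5, 20, 27, 37, 43, 44]
Preorder (root, L, R): [27, 20, 5, 4, 43, 37, 44]
Postorder (L, R, root): [4, 5, 20, 37, 44, 43, 27]


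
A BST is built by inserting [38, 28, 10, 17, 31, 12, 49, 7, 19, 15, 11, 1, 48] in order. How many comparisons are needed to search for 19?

Search path for 19: 38 -> 28 -> 10 -> 17 -> 19
Found: True
Comparisons: 5


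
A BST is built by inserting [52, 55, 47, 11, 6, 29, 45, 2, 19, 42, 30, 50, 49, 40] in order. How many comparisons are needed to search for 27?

Search path for 27: 52 -> 47 -> 11 -> 29 -> 19
Found: False
Comparisons: 5


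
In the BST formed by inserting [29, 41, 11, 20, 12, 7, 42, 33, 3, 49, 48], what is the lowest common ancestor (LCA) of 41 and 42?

Tree insertion order: [29, 41, 11, 20, 12, 7, 42, 33, 3, 49, 48]
Tree (level-order array): [29, 11, 41, 7, 20, 33, 42, 3, None, 12, None, None, None, None, 49, None, None, None, None, 48]
In a BST, the LCA of p=41, q=42 is the first node v on the
root-to-leaf path with p <= v <= q (go left if both < v, right if both > v).
Walk from root:
  at 29: both 41 and 42 > 29, go right
  at 41: 41 <= 41 <= 42, this is the LCA
LCA = 41


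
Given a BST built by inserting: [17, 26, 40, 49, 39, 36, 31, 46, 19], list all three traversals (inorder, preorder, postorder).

Tree insertion order: [17, 26, 40, 49, 39, 36, 31, 46, 19]
Tree (level-order array): [17, None, 26, 19, 40, None, None, 39, 49, 36, None, 46, None, 31]
Inorder (L, root, R): [17, 19, 26, 31, 36, 39, 40, 46, 49]
Preorder (root, L, R): [17, 26, 19, 40, 39, 36, 31, 49, 46]
Postorder (L, R, root): [19, 31, 36, 39, 46, 49, 40, 26, 17]


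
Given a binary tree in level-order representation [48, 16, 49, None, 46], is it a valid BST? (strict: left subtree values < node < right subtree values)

Level-order array: [48, 16, 49, None, 46]
Validate using subtree bounds (lo, hi): at each node, require lo < value < hi,
then recurse left with hi=value and right with lo=value.
Preorder trace (stopping at first violation):
  at node 48 with bounds (-inf, +inf): OK
  at node 16 with bounds (-inf, 48): OK
  at node 46 with bounds (16, 48): OK
  at node 49 with bounds (48, +inf): OK
No violation found at any node.
Result: Valid BST


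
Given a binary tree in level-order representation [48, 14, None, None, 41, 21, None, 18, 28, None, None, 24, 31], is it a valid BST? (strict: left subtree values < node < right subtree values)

Level-order array: [48, 14, None, None, 41, 21, None, 18, 28, None, None, 24, 31]
Validate using subtree bounds (lo, hi): at each node, require lo < value < hi,
then recurse left with hi=value and right with lo=value.
Preorder trace (stopping at first violation):
  at node 48 with bounds (-inf, +inf): OK
  at node 14 with bounds (-inf, 48): OK
  at node 41 with bounds (14, 48): OK
  at node 21 with bounds (14, 41): OK
  at node 18 with bounds (14, 21): OK
  at node 28 with bounds (21, 41): OK
  at node 24 with bounds (21, 28): OK
  at node 31 with bounds (28, 41): OK
No violation found at any node.
Result: Valid BST


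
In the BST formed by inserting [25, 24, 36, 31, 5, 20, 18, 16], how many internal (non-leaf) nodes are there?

Tree built from: [25, 24, 36, 31, 5, 20, 18, 16]
Tree (level-order array): [25, 24, 36, 5, None, 31, None, None, 20, None, None, 18, None, 16]
Rule: An internal node has at least one child.
Per-node child counts:
  node 25: 2 child(ren)
  node 24: 1 child(ren)
  node 5: 1 child(ren)
  node 20: 1 child(ren)
  node 18: 1 child(ren)
  node 16: 0 child(ren)
  node 36: 1 child(ren)
  node 31: 0 child(ren)
Matching nodes: [25, 24, 5, 20, 18, 36]
Count of internal (non-leaf) nodes: 6


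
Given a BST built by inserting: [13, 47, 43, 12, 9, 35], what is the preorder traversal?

Tree insertion order: [13, 47, 43, 12, 9, 35]
Tree (level-order array): [13, 12, 47, 9, None, 43, None, None, None, 35]
Preorder traversal: [13, 12, 9, 47, 43, 35]


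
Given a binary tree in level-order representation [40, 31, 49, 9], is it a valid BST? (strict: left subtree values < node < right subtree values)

Level-order array: [40, 31, 49, 9]
Validate using subtree bounds (lo, hi): at each node, require lo < value < hi,
then recurse left with hi=value and right with lo=value.
Preorder trace (stopping at first violation):
  at node 40 with bounds (-inf, +inf): OK
  at node 31 with bounds (-inf, 40): OK
  at node 9 with bounds (-inf, 31): OK
  at node 49 with bounds (40, +inf): OK
No violation found at any node.
Result: Valid BST


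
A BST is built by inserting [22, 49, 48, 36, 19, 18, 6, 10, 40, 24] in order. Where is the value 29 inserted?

Starting tree (level order): [22, 19, 49, 18, None, 48, None, 6, None, 36, None, None, 10, 24, 40]
Insertion path: 22 -> 49 -> 48 -> 36 -> 24
Result: insert 29 as right child of 24
Final tree (level order): [22, 19, 49, 18, None, 48, None, 6, None, 36, None, None, 10, 24, 40, None, None, None, 29]


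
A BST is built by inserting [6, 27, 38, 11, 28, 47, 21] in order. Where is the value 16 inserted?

Starting tree (level order): [6, None, 27, 11, 38, None, 21, 28, 47]
Insertion path: 6 -> 27 -> 11 -> 21
Result: insert 16 as left child of 21
Final tree (level order): [6, None, 27, 11, 38, None, 21, 28, 47, 16]


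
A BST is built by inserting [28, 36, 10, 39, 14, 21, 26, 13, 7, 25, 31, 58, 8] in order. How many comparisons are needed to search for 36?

Search path for 36: 28 -> 36
Found: True
Comparisons: 2


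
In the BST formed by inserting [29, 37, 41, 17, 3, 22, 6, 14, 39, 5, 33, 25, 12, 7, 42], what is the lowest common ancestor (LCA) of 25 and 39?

Tree insertion order: [29, 37, 41, 17, 3, 22, 6, 14, 39, 5, 33, 25, 12, 7, 42]
Tree (level-order array): [29, 17, 37, 3, 22, 33, 41, None, 6, None, 25, None, None, 39, 42, 5, 14, None, None, None, None, None, None, None, None, 12, None, 7]
In a BST, the LCA of p=25, q=39 is the first node v on the
root-to-leaf path with p <= v <= q (go left if both < v, right if both > v).
Walk from root:
  at 29: 25 <= 29 <= 39, this is the LCA
LCA = 29


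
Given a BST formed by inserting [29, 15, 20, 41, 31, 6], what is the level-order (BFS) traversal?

Tree insertion order: [29, 15, 20, 41, 31, 6]
Tree (level-order array): [29, 15, 41, 6, 20, 31]
BFS from the root, enqueuing left then right child of each popped node:
  queue [29] -> pop 29, enqueue [15, 41], visited so far: [29]
  queue [15, 41] -> pop 15, enqueue [6, 20], visited so far: [29, 15]
  queue [41, 6, 20] -> pop 41, enqueue [31], visited so far: [29, 15, 41]
  queue [6, 20, 31] -> pop 6, enqueue [none], visited so far: [29, 15, 41, 6]
  queue [20, 31] -> pop 20, enqueue [none], visited so far: [29, 15, 41, 6, 20]
  queue [31] -> pop 31, enqueue [none], visited so far: [29, 15, 41, 6, 20, 31]
Result: [29, 15, 41, 6, 20, 31]


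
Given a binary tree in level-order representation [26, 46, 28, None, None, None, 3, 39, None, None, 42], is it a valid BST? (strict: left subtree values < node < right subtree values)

Level-order array: [26, 46, 28, None, None, None, 3, 39, None, None, 42]
Validate using subtree bounds (lo, hi): at each node, require lo < value < hi,
then recurse left with hi=value and right with lo=value.
Preorder trace (stopping at first violation):
  at node 26 with bounds (-inf, +inf): OK
  at node 46 with bounds (-inf, 26): VIOLATION
Node 46 violates its bound: not (-inf < 46 < 26).
Result: Not a valid BST


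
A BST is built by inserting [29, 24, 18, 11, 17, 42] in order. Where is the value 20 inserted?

Starting tree (level order): [29, 24, 42, 18, None, None, None, 11, None, None, 17]
Insertion path: 29 -> 24 -> 18
Result: insert 20 as right child of 18
Final tree (level order): [29, 24, 42, 18, None, None, None, 11, 20, None, 17]


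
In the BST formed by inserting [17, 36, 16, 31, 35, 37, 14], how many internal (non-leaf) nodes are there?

Tree built from: [17, 36, 16, 31, 35, 37, 14]
Tree (level-order array): [17, 16, 36, 14, None, 31, 37, None, None, None, 35]
Rule: An internal node has at least one child.
Per-node child counts:
  node 17: 2 child(ren)
  node 16: 1 child(ren)
  node 14: 0 child(ren)
  node 36: 2 child(ren)
  node 31: 1 child(ren)
  node 35: 0 child(ren)
  node 37: 0 child(ren)
Matching nodes: [17, 16, 36, 31]
Count of internal (non-leaf) nodes: 4


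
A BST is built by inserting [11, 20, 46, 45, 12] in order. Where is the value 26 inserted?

Starting tree (level order): [11, None, 20, 12, 46, None, None, 45]
Insertion path: 11 -> 20 -> 46 -> 45
Result: insert 26 as left child of 45
Final tree (level order): [11, None, 20, 12, 46, None, None, 45, None, 26]


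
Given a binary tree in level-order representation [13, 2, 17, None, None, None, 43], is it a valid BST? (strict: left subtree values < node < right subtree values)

Level-order array: [13, 2, 17, None, None, None, 43]
Validate using subtree bounds (lo, hi): at each node, require lo < value < hi,
then recurse left with hi=value and right with lo=value.
Preorder trace (stopping at first violation):
  at node 13 with bounds (-inf, +inf): OK
  at node 2 with bounds (-inf, 13): OK
  at node 17 with bounds (13, +inf): OK
  at node 43 with bounds (17, +inf): OK
No violation found at any node.
Result: Valid BST


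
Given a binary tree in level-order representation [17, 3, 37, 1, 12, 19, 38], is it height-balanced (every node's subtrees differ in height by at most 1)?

Tree (level-order array): [17, 3, 37, 1, 12, 19, 38]
Definition: a tree is height-balanced if, at every node, |h(left) - h(right)| <= 1 (empty subtree has height -1).
Bottom-up per-node check:
  node 1: h_left=-1, h_right=-1, diff=0 [OK], height=0
  node 12: h_left=-1, h_right=-1, diff=0 [OK], height=0
  node 3: h_left=0, h_right=0, diff=0 [OK], height=1
  node 19: h_left=-1, h_right=-1, diff=0 [OK], height=0
  node 38: h_left=-1, h_right=-1, diff=0 [OK], height=0
  node 37: h_left=0, h_right=0, diff=0 [OK], height=1
  node 17: h_left=1, h_right=1, diff=0 [OK], height=2
All nodes satisfy the balance condition.
Result: Balanced


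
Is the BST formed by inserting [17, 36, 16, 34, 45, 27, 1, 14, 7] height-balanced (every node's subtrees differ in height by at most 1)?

Tree (level-order array): [17, 16, 36, 1, None, 34, 45, None, 14, 27, None, None, None, 7]
Definition: a tree is height-balanced if, at every node, |h(left) - h(right)| <= 1 (empty subtree has height -1).
Bottom-up per-node check:
  node 7: h_left=-1, h_right=-1, diff=0 [OK], height=0
  node 14: h_left=0, h_right=-1, diff=1 [OK], height=1
  node 1: h_left=-1, h_right=1, diff=2 [FAIL (|-1-1|=2 > 1)], height=2
  node 16: h_left=2, h_right=-1, diff=3 [FAIL (|2--1|=3 > 1)], height=3
  node 27: h_left=-1, h_right=-1, diff=0 [OK], height=0
  node 34: h_left=0, h_right=-1, diff=1 [OK], height=1
  node 45: h_left=-1, h_right=-1, diff=0 [OK], height=0
  node 36: h_left=1, h_right=0, diff=1 [OK], height=2
  node 17: h_left=3, h_right=2, diff=1 [OK], height=4
Node 1 violates the condition: |-1 - 1| = 2 > 1.
Result: Not balanced


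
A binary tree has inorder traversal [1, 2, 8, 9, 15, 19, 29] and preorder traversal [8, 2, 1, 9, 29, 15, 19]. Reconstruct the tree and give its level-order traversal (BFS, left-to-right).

Inorder:  [1, 2, 8, 9, 15, 19, 29]
Preorder: [8, 2, 1, 9, 29, 15, 19]
Algorithm: preorder visits root first, so consume preorder in order;
for each root, split the current inorder slice at that value into
left-subtree inorder and right-subtree inorder, then recurse.
Recursive splits:
  root=8; inorder splits into left=[1, 2], right=[9, 15, 19, 29]
  root=2; inorder splits into left=[1], right=[]
  root=1; inorder splits into left=[], right=[]
  root=9; inorder splits into left=[], right=[15, 19, 29]
  root=29; inorder splits into left=[15, 19], right=[]
  root=15; inorder splits into left=[], right=[19]
  root=19; inorder splits into left=[], right=[]
Reconstructed level-order: [8, 2, 9, 1, 29, 15, 19]


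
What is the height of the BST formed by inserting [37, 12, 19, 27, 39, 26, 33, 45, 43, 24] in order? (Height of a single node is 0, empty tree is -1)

Insertion order: [37, 12, 19, 27, 39, 26, 33, 45, 43, 24]
Tree (level-order array): [37, 12, 39, None, 19, None, 45, None, 27, 43, None, 26, 33, None, None, 24]
Compute height bottom-up (empty subtree = -1):
  height(24) = 1 + max(-1, -1) = 0
  height(26) = 1 + max(0, -1) = 1
  height(33) = 1 + max(-1, -1) = 0
  height(27) = 1 + max(1, 0) = 2
  height(19) = 1 + max(-1, 2) = 3
  height(12) = 1 + max(-1, 3) = 4
  height(43) = 1 + max(-1, -1) = 0
  height(45) = 1 + max(0, -1) = 1
  height(39) = 1 + max(-1, 1) = 2
  height(37) = 1 + max(4, 2) = 5
Height = 5


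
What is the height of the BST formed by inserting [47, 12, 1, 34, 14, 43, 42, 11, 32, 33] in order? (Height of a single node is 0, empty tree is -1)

Insertion order: [47, 12, 1, 34, 14, 43, 42, 11, 32, 33]
Tree (level-order array): [47, 12, None, 1, 34, None, 11, 14, 43, None, None, None, 32, 42, None, None, 33]
Compute height bottom-up (empty subtree = -1):
  height(11) = 1 + max(-1, -1) = 0
  height(1) = 1 + max(-1, 0) = 1
  height(33) = 1 + max(-1, -1) = 0
  height(32) = 1 + max(-1, 0) = 1
  height(14) = 1 + max(-1, 1) = 2
  height(42) = 1 + max(-1, -1) = 0
  height(43) = 1 + max(0, -1) = 1
  height(34) = 1 + max(2, 1) = 3
  height(12) = 1 + max(1, 3) = 4
  height(47) = 1 + max(4, -1) = 5
Height = 5


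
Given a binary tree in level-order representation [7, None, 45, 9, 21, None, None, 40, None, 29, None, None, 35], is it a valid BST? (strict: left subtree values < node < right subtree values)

Level-order array: [7, None, 45, 9, 21, None, None, 40, None, 29, None, None, 35]
Validate using subtree bounds (lo, hi): at each node, require lo < value < hi,
then recurse left with hi=value and right with lo=value.
Preorder trace (stopping at first violation):
  at node 7 with bounds (-inf, +inf): OK
  at node 45 with bounds (7, +inf): OK
  at node 9 with bounds (7, 45): OK
  at node 21 with bounds (45, +inf): VIOLATION
Node 21 violates its bound: not (45 < 21 < +inf).
Result: Not a valid BST


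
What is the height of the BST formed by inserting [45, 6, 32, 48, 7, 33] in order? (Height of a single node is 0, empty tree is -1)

Insertion order: [45, 6, 32, 48, 7, 33]
Tree (level-order array): [45, 6, 48, None, 32, None, None, 7, 33]
Compute height bottom-up (empty subtree = -1):
  height(7) = 1 + max(-1, -1) = 0
  height(33) = 1 + max(-1, -1) = 0
  height(32) = 1 + max(0, 0) = 1
  height(6) = 1 + max(-1, 1) = 2
  height(48) = 1 + max(-1, -1) = 0
  height(45) = 1 + max(2, 0) = 3
Height = 3


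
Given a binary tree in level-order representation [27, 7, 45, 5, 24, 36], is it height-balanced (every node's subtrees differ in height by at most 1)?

Tree (level-order array): [27, 7, 45, 5, 24, 36]
Definition: a tree is height-balanced if, at every node, |h(left) - h(right)| <= 1 (empty subtree has height -1).
Bottom-up per-node check:
  node 5: h_left=-1, h_right=-1, diff=0 [OK], height=0
  node 24: h_left=-1, h_right=-1, diff=0 [OK], height=0
  node 7: h_left=0, h_right=0, diff=0 [OK], height=1
  node 36: h_left=-1, h_right=-1, diff=0 [OK], height=0
  node 45: h_left=0, h_right=-1, diff=1 [OK], height=1
  node 27: h_left=1, h_right=1, diff=0 [OK], height=2
All nodes satisfy the balance condition.
Result: Balanced


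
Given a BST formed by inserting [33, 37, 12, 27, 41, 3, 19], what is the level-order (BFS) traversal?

Tree insertion order: [33, 37, 12, 27, 41, 3, 19]
Tree (level-order array): [33, 12, 37, 3, 27, None, 41, None, None, 19]
BFS from the root, enqueuing left then right child of each popped node:
  queue [33] -> pop 33, enqueue [12, 37], visited so far: [33]
  queue [12, 37] -> pop 12, enqueue [3, 27], visited so far: [33, 12]
  queue [37, 3, 27] -> pop 37, enqueue [41], visited so far: [33, 12, 37]
  queue [3, 27, 41] -> pop 3, enqueue [none], visited so far: [33, 12, 37, 3]
  queue [27, 41] -> pop 27, enqueue [19], visited so far: [33, 12, 37, 3, 27]
  queue [41, 19] -> pop 41, enqueue [none], visited so far: [33, 12, 37, 3, 27, 41]
  queue [19] -> pop 19, enqueue [none], visited so far: [33, 12, 37, 3, 27, 41, 19]
Result: [33, 12, 37, 3, 27, 41, 19]


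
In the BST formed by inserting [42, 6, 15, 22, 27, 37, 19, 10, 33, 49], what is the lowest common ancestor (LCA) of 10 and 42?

Tree insertion order: [42, 6, 15, 22, 27, 37, 19, 10, 33, 49]
Tree (level-order array): [42, 6, 49, None, 15, None, None, 10, 22, None, None, 19, 27, None, None, None, 37, 33]
In a BST, the LCA of p=10, q=42 is the first node v on the
root-to-leaf path with p <= v <= q (go left if both < v, right if both > v).
Walk from root:
  at 42: 10 <= 42 <= 42, this is the LCA
LCA = 42


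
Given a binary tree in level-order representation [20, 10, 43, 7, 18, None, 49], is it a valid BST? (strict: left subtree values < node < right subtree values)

Level-order array: [20, 10, 43, 7, 18, None, 49]
Validate using subtree bounds (lo, hi): at each node, require lo < value < hi,
then recurse left with hi=value and right with lo=value.
Preorder trace (stopping at first violation):
  at node 20 with bounds (-inf, +inf): OK
  at node 10 with bounds (-inf, 20): OK
  at node 7 with bounds (-inf, 10): OK
  at node 18 with bounds (10, 20): OK
  at node 43 with bounds (20, +inf): OK
  at node 49 with bounds (43, +inf): OK
No violation found at any node.
Result: Valid BST


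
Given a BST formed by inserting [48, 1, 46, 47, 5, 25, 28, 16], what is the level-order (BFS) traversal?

Tree insertion order: [48, 1, 46, 47, 5, 25, 28, 16]
Tree (level-order array): [48, 1, None, None, 46, 5, 47, None, 25, None, None, 16, 28]
BFS from the root, enqueuing left then right child of each popped node:
  queue [48] -> pop 48, enqueue [1], visited so far: [48]
  queue [1] -> pop 1, enqueue [46], visited so far: [48, 1]
  queue [46] -> pop 46, enqueue [5, 47], visited so far: [48, 1, 46]
  queue [5, 47] -> pop 5, enqueue [25], visited so far: [48, 1, 46, 5]
  queue [47, 25] -> pop 47, enqueue [none], visited so far: [48, 1, 46, 5, 47]
  queue [25] -> pop 25, enqueue [16, 28], visited so far: [48, 1, 46, 5, 47, 25]
  queue [16, 28] -> pop 16, enqueue [none], visited so far: [48, 1, 46, 5, 47, 25, 16]
  queue [28] -> pop 28, enqueue [none], visited so far: [48, 1, 46, 5, 47, 25, 16, 28]
Result: [48, 1, 46, 5, 47, 25, 16, 28]


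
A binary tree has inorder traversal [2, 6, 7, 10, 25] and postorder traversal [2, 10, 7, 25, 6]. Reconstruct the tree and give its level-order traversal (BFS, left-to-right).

Inorder:   [2, 6, 7, 10, 25]
Postorder: [2, 10, 7, 25, 6]
Algorithm: postorder visits root last, so walk postorder right-to-left;
each value is the root of the current inorder slice — split it at that
value, recurse on the right subtree first, then the left.
Recursive splits:
  root=6; inorder splits into left=[2], right=[7, 10, 25]
  root=25; inorder splits into left=[7, 10], right=[]
  root=7; inorder splits into left=[], right=[10]
  root=10; inorder splits into left=[], right=[]
  root=2; inorder splits into left=[], right=[]
Reconstructed level-order: [6, 2, 25, 7, 10]


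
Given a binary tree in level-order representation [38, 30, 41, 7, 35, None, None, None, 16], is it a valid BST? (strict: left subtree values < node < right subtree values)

Level-order array: [38, 30, 41, 7, 35, None, None, None, 16]
Validate using subtree bounds (lo, hi): at each node, require lo < value < hi,
then recurse left with hi=value and right with lo=value.
Preorder trace (stopping at first violation):
  at node 38 with bounds (-inf, +inf): OK
  at node 30 with bounds (-inf, 38): OK
  at node 7 with bounds (-inf, 30): OK
  at node 16 with bounds (7, 30): OK
  at node 35 with bounds (30, 38): OK
  at node 41 with bounds (38, +inf): OK
No violation found at any node.
Result: Valid BST


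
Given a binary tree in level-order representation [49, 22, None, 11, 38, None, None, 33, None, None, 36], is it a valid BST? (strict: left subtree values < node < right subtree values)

Level-order array: [49, 22, None, 11, 38, None, None, 33, None, None, 36]
Validate using subtree bounds (lo, hi): at each node, require lo < value < hi,
then recurse left with hi=value and right with lo=value.
Preorder trace (stopping at first violation):
  at node 49 with bounds (-inf, +inf): OK
  at node 22 with bounds (-inf, 49): OK
  at node 11 with bounds (-inf, 22): OK
  at node 38 with bounds (22, 49): OK
  at node 33 with bounds (22, 38): OK
  at node 36 with bounds (33, 38): OK
No violation found at any node.
Result: Valid BST


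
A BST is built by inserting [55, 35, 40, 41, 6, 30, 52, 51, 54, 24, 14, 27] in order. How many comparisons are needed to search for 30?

Search path for 30: 55 -> 35 -> 6 -> 30
Found: True
Comparisons: 4


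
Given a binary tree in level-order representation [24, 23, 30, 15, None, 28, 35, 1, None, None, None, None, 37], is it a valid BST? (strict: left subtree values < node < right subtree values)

Level-order array: [24, 23, 30, 15, None, 28, 35, 1, None, None, None, None, 37]
Validate using subtree bounds (lo, hi): at each node, require lo < value < hi,
then recurse left with hi=value and right with lo=value.
Preorder trace (stopping at first violation):
  at node 24 with bounds (-inf, +inf): OK
  at node 23 with bounds (-inf, 24): OK
  at node 15 with bounds (-inf, 23): OK
  at node 1 with bounds (-inf, 15): OK
  at node 30 with bounds (24, +inf): OK
  at node 28 with bounds (24, 30): OK
  at node 35 with bounds (30, +inf): OK
  at node 37 with bounds (35, +inf): OK
No violation found at any node.
Result: Valid BST


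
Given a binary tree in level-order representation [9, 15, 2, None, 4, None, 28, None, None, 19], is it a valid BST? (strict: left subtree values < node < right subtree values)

Level-order array: [9, 15, 2, None, 4, None, 28, None, None, 19]
Validate using subtree bounds (lo, hi): at each node, require lo < value < hi,
then recurse left with hi=value and right with lo=value.
Preorder trace (stopping at first violation):
  at node 9 with bounds (-inf, +inf): OK
  at node 15 with bounds (-inf, 9): VIOLATION
Node 15 violates its bound: not (-inf < 15 < 9).
Result: Not a valid BST


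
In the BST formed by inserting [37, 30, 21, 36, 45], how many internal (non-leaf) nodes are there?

Tree built from: [37, 30, 21, 36, 45]
Tree (level-order array): [37, 30, 45, 21, 36]
Rule: An internal node has at least one child.
Per-node child counts:
  node 37: 2 child(ren)
  node 30: 2 child(ren)
  node 21: 0 child(ren)
  node 36: 0 child(ren)
  node 45: 0 child(ren)
Matching nodes: [37, 30]
Count of internal (non-leaf) nodes: 2


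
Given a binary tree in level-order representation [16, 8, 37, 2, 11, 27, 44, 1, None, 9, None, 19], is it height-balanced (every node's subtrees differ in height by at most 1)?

Tree (level-order array): [16, 8, 37, 2, 11, 27, 44, 1, None, 9, None, 19]
Definition: a tree is height-balanced if, at every node, |h(left) - h(right)| <= 1 (empty subtree has height -1).
Bottom-up per-node check:
  node 1: h_left=-1, h_right=-1, diff=0 [OK], height=0
  node 2: h_left=0, h_right=-1, diff=1 [OK], height=1
  node 9: h_left=-1, h_right=-1, diff=0 [OK], height=0
  node 11: h_left=0, h_right=-1, diff=1 [OK], height=1
  node 8: h_left=1, h_right=1, diff=0 [OK], height=2
  node 19: h_left=-1, h_right=-1, diff=0 [OK], height=0
  node 27: h_left=0, h_right=-1, diff=1 [OK], height=1
  node 44: h_left=-1, h_right=-1, diff=0 [OK], height=0
  node 37: h_left=1, h_right=0, diff=1 [OK], height=2
  node 16: h_left=2, h_right=2, diff=0 [OK], height=3
All nodes satisfy the balance condition.
Result: Balanced


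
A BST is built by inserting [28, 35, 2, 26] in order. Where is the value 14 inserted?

Starting tree (level order): [28, 2, 35, None, 26]
Insertion path: 28 -> 2 -> 26
Result: insert 14 as left child of 26
Final tree (level order): [28, 2, 35, None, 26, None, None, 14]


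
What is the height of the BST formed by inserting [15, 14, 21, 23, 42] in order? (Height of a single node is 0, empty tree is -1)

Insertion order: [15, 14, 21, 23, 42]
Tree (level-order array): [15, 14, 21, None, None, None, 23, None, 42]
Compute height bottom-up (empty subtree = -1):
  height(14) = 1 + max(-1, -1) = 0
  height(42) = 1 + max(-1, -1) = 0
  height(23) = 1 + max(-1, 0) = 1
  height(21) = 1 + max(-1, 1) = 2
  height(15) = 1 + max(0, 2) = 3
Height = 3


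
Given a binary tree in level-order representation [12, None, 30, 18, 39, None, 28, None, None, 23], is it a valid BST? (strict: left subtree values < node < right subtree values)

Level-order array: [12, None, 30, 18, 39, None, 28, None, None, 23]
Validate using subtree bounds (lo, hi): at each node, require lo < value < hi,
then recurse left with hi=value and right with lo=value.
Preorder trace (stopping at first violation):
  at node 12 with bounds (-inf, +inf): OK
  at node 30 with bounds (12, +inf): OK
  at node 18 with bounds (12, 30): OK
  at node 28 with bounds (18, 30): OK
  at node 23 with bounds (18, 28): OK
  at node 39 with bounds (30, +inf): OK
No violation found at any node.
Result: Valid BST


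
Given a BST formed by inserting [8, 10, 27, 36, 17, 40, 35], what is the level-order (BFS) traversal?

Tree insertion order: [8, 10, 27, 36, 17, 40, 35]
Tree (level-order array): [8, None, 10, None, 27, 17, 36, None, None, 35, 40]
BFS from the root, enqueuing left then right child of each popped node:
  queue [8] -> pop 8, enqueue [10], visited so far: [8]
  queue [10] -> pop 10, enqueue [27], visited so far: [8, 10]
  queue [27] -> pop 27, enqueue [17, 36], visited so far: [8, 10, 27]
  queue [17, 36] -> pop 17, enqueue [none], visited so far: [8, 10, 27, 17]
  queue [36] -> pop 36, enqueue [35, 40], visited so far: [8, 10, 27, 17, 36]
  queue [35, 40] -> pop 35, enqueue [none], visited so far: [8, 10, 27, 17, 36, 35]
  queue [40] -> pop 40, enqueue [none], visited so far: [8, 10, 27, 17, 36, 35, 40]
Result: [8, 10, 27, 17, 36, 35, 40]


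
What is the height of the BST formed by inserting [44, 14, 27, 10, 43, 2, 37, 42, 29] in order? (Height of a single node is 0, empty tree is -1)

Insertion order: [44, 14, 27, 10, 43, 2, 37, 42, 29]
Tree (level-order array): [44, 14, None, 10, 27, 2, None, None, 43, None, None, 37, None, 29, 42]
Compute height bottom-up (empty subtree = -1):
  height(2) = 1 + max(-1, -1) = 0
  height(10) = 1 + max(0, -1) = 1
  height(29) = 1 + max(-1, -1) = 0
  height(42) = 1 + max(-1, -1) = 0
  height(37) = 1 + max(0, 0) = 1
  height(43) = 1 + max(1, -1) = 2
  height(27) = 1 + max(-1, 2) = 3
  height(14) = 1 + max(1, 3) = 4
  height(44) = 1 + max(4, -1) = 5
Height = 5


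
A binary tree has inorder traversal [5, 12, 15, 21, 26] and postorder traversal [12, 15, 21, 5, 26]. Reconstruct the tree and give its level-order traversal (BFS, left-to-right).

Inorder:   [5, 12, 15, 21, 26]
Postorder: [12, 15, 21, 5, 26]
Algorithm: postorder visits root last, so walk postorder right-to-left;
each value is the root of the current inorder slice — split it at that
value, recurse on the right subtree first, then the left.
Recursive splits:
  root=26; inorder splits into left=[5, 12, 15, 21], right=[]
  root=5; inorder splits into left=[], right=[12, 15, 21]
  root=21; inorder splits into left=[12, 15], right=[]
  root=15; inorder splits into left=[12], right=[]
  root=12; inorder splits into left=[], right=[]
Reconstructed level-order: [26, 5, 21, 15, 12]


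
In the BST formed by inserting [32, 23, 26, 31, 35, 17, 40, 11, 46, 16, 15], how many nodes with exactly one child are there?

Tree built from: [32, 23, 26, 31, 35, 17, 40, 11, 46, 16, 15]
Tree (level-order array): [32, 23, 35, 17, 26, None, 40, 11, None, None, 31, None, 46, None, 16, None, None, None, None, 15]
Rule: These are nodes with exactly 1 non-null child.
Per-node child counts:
  node 32: 2 child(ren)
  node 23: 2 child(ren)
  node 17: 1 child(ren)
  node 11: 1 child(ren)
  node 16: 1 child(ren)
  node 15: 0 child(ren)
  node 26: 1 child(ren)
  node 31: 0 child(ren)
  node 35: 1 child(ren)
  node 40: 1 child(ren)
  node 46: 0 child(ren)
Matching nodes: [17, 11, 16, 26, 35, 40]
Count of nodes with exactly one child: 6


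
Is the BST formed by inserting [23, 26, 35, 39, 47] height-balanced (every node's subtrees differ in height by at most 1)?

Tree (level-order array): [23, None, 26, None, 35, None, 39, None, 47]
Definition: a tree is height-balanced if, at every node, |h(left) - h(right)| <= 1 (empty subtree has height -1).
Bottom-up per-node check:
  node 47: h_left=-1, h_right=-1, diff=0 [OK], height=0
  node 39: h_left=-1, h_right=0, diff=1 [OK], height=1
  node 35: h_left=-1, h_right=1, diff=2 [FAIL (|-1-1|=2 > 1)], height=2
  node 26: h_left=-1, h_right=2, diff=3 [FAIL (|-1-2|=3 > 1)], height=3
  node 23: h_left=-1, h_right=3, diff=4 [FAIL (|-1-3|=4 > 1)], height=4
Node 35 violates the condition: |-1 - 1| = 2 > 1.
Result: Not balanced


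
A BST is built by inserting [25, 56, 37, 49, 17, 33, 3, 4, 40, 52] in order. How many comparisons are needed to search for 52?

Search path for 52: 25 -> 56 -> 37 -> 49 -> 52
Found: True
Comparisons: 5


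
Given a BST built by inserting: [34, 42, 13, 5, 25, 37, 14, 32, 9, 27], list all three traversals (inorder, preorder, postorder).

Tree insertion order: [34, 42, 13, 5, 25, 37, 14, 32, 9, 27]
Tree (level-order array): [34, 13, 42, 5, 25, 37, None, None, 9, 14, 32, None, None, None, None, None, None, 27]
Inorder (L, root, R): [5, 9, 13, 14, 25, 27, 32, 34, 37, 42]
Preorder (root, L, R): [34, 13, 5, 9, 25, 14, 32, 27, 42, 37]
Postorder (L, R, root): [9, 5, 14, 27, 32, 25, 13, 37, 42, 34]


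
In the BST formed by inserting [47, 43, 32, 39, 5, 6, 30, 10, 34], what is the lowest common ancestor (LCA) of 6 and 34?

Tree insertion order: [47, 43, 32, 39, 5, 6, 30, 10, 34]
Tree (level-order array): [47, 43, None, 32, None, 5, 39, None, 6, 34, None, None, 30, None, None, 10]
In a BST, the LCA of p=6, q=34 is the first node v on the
root-to-leaf path with p <= v <= q (go left if both < v, right if both > v).
Walk from root:
  at 47: both 6 and 34 < 47, go left
  at 43: both 6 and 34 < 43, go left
  at 32: 6 <= 32 <= 34, this is the LCA
LCA = 32


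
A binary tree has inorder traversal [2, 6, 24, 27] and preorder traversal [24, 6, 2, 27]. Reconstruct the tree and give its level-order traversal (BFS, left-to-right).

Inorder:  [2, 6, 24, 27]
Preorder: [24, 6, 2, 27]
Algorithm: preorder visits root first, so consume preorder in order;
for each root, split the current inorder slice at that value into
left-subtree inorder and right-subtree inorder, then recurse.
Recursive splits:
  root=24; inorder splits into left=[2, 6], right=[27]
  root=6; inorder splits into left=[2], right=[]
  root=2; inorder splits into left=[], right=[]
  root=27; inorder splits into left=[], right=[]
Reconstructed level-order: [24, 6, 27, 2]


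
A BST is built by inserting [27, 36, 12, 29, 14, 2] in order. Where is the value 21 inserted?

Starting tree (level order): [27, 12, 36, 2, 14, 29]
Insertion path: 27 -> 12 -> 14
Result: insert 21 as right child of 14
Final tree (level order): [27, 12, 36, 2, 14, 29, None, None, None, None, 21]


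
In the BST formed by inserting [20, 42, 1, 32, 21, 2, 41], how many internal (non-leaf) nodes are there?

Tree built from: [20, 42, 1, 32, 21, 2, 41]
Tree (level-order array): [20, 1, 42, None, 2, 32, None, None, None, 21, 41]
Rule: An internal node has at least one child.
Per-node child counts:
  node 20: 2 child(ren)
  node 1: 1 child(ren)
  node 2: 0 child(ren)
  node 42: 1 child(ren)
  node 32: 2 child(ren)
  node 21: 0 child(ren)
  node 41: 0 child(ren)
Matching nodes: [20, 1, 42, 32]
Count of internal (non-leaf) nodes: 4


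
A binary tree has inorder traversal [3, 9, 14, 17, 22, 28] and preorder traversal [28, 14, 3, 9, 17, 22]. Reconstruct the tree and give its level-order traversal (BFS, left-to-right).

Inorder:  [3, 9, 14, 17, 22, 28]
Preorder: [28, 14, 3, 9, 17, 22]
Algorithm: preorder visits root first, so consume preorder in order;
for each root, split the current inorder slice at that value into
left-subtree inorder and right-subtree inorder, then recurse.
Recursive splits:
  root=28; inorder splits into left=[3, 9, 14, 17, 22], right=[]
  root=14; inorder splits into left=[3, 9], right=[17, 22]
  root=3; inorder splits into left=[], right=[9]
  root=9; inorder splits into left=[], right=[]
  root=17; inorder splits into left=[], right=[22]
  root=22; inorder splits into left=[], right=[]
Reconstructed level-order: [28, 14, 3, 17, 9, 22]


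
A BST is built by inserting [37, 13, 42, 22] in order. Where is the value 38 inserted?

Starting tree (level order): [37, 13, 42, None, 22]
Insertion path: 37 -> 42
Result: insert 38 as left child of 42
Final tree (level order): [37, 13, 42, None, 22, 38]


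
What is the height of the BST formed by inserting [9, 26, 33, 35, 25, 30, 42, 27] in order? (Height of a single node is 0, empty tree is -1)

Insertion order: [9, 26, 33, 35, 25, 30, 42, 27]
Tree (level-order array): [9, None, 26, 25, 33, None, None, 30, 35, 27, None, None, 42]
Compute height bottom-up (empty subtree = -1):
  height(25) = 1 + max(-1, -1) = 0
  height(27) = 1 + max(-1, -1) = 0
  height(30) = 1 + max(0, -1) = 1
  height(42) = 1 + max(-1, -1) = 0
  height(35) = 1 + max(-1, 0) = 1
  height(33) = 1 + max(1, 1) = 2
  height(26) = 1 + max(0, 2) = 3
  height(9) = 1 + max(-1, 3) = 4
Height = 4


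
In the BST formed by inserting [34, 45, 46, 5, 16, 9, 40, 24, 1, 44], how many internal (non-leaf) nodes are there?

Tree built from: [34, 45, 46, 5, 16, 9, 40, 24, 1, 44]
Tree (level-order array): [34, 5, 45, 1, 16, 40, 46, None, None, 9, 24, None, 44]
Rule: An internal node has at least one child.
Per-node child counts:
  node 34: 2 child(ren)
  node 5: 2 child(ren)
  node 1: 0 child(ren)
  node 16: 2 child(ren)
  node 9: 0 child(ren)
  node 24: 0 child(ren)
  node 45: 2 child(ren)
  node 40: 1 child(ren)
  node 44: 0 child(ren)
  node 46: 0 child(ren)
Matching nodes: [34, 5, 16, 45, 40]
Count of internal (non-leaf) nodes: 5


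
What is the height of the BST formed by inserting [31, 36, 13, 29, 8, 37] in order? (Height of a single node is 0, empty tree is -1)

Insertion order: [31, 36, 13, 29, 8, 37]
Tree (level-order array): [31, 13, 36, 8, 29, None, 37]
Compute height bottom-up (empty subtree = -1):
  height(8) = 1 + max(-1, -1) = 0
  height(29) = 1 + max(-1, -1) = 0
  height(13) = 1 + max(0, 0) = 1
  height(37) = 1 + max(-1, -1) = 0
  height(36) = 1 + max(-1, 0) = 1
  height(31) = 1 + max(1, 1) = 2
Height = 2


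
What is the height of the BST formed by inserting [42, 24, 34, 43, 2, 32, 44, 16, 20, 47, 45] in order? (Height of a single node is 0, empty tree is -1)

Insertion order: [42, 24, 34, 43, 2, 32, 44, 16, 20, 47, 45]
Tree (level-order array): [42, 24, 43, 2, 34, None, 44, None, 16, 32, None, None, 47, None, 20, None, None, 45]
Compute height bottom-up (empty subtree = -1):
  height(20) = 1 + max(-1, -1) = 0
  height(16) = 1 + max(-1, 0) = 1
  height(2) = 1 + max(-1, 1) = 2
  height(32) = 1 + max(-1, -1) = 0
  height(34) = 1 + max(0, -1) = 1
  height(24) = 1 + max(2, 1) = 3
  height(45) = 1 + max(-1, -1) = 0
  height(47) = 1 + max(0, -1) = 1
  height(44) = 1 + max(-1, 1) = 2
  height(43) = 1 + max(-1, 2) = 3
  height(42) = 1 + max(3, 3) = 4
Height = 4


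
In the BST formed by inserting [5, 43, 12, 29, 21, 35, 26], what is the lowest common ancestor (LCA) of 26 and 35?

Tree insertion order: [5, 43, 12, 29, 21, 35, 26]
Tree (level-order array): [5, None, 43, 12, None, None, 29, 21, 35, None, 26]
In a BST, the LCA of p=26, q=35 is the first node v on the
root-to-leaf path with p <= v <= q (go left if both < v, right if both > v).
Walk from root:
  at 5: both 26 and 35 > 5, go right
  at 43: both 26 and 35 < 43, go left
  at 12: both 26 and 35 > 12, go right
  at 29: 26 <= 29 <= 35, this is the LCA
LCA = 29


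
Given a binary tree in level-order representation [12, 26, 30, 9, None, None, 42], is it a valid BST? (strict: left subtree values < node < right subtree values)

Level-order array: [12, 26, 30, 9, None, None, 42]
Validate using subtree bounds (lo, hi): at each node, require lo < value < hi,
then recurse left with hi=value and right with lo=value.
Preorder trace (stopping at first violation):
  at node 12 with bounds (-inf, +inf): OK
  at node 26 with bounds (-inf, 12): VIOLATION
Node 26 violates its bound: not (-inf < 26 < 12).
Result: Not a valid BST
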